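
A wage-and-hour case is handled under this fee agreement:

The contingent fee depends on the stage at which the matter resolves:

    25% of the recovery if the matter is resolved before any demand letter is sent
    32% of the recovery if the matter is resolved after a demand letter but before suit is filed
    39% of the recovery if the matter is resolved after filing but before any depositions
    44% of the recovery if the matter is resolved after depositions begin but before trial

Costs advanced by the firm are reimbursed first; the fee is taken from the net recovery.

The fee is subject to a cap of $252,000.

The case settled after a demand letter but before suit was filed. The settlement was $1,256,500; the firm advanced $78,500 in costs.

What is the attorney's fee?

$252,000.00

Fee base (net of costs): $1,256,500 − $78,500 = $1,178,000
The matter settled after a demand letter but before suit was filed, so the 32% rate applies.
$1,178,000 × 32% = $376,960.00
$376,960.00 exceeds the $252,000 cap, so the fee is capped at $252,000.00.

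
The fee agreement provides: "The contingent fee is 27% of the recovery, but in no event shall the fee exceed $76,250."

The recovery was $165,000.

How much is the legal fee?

$44,550.00

27% of $165,000 = $44,550.00
That is under the $76,250 cap.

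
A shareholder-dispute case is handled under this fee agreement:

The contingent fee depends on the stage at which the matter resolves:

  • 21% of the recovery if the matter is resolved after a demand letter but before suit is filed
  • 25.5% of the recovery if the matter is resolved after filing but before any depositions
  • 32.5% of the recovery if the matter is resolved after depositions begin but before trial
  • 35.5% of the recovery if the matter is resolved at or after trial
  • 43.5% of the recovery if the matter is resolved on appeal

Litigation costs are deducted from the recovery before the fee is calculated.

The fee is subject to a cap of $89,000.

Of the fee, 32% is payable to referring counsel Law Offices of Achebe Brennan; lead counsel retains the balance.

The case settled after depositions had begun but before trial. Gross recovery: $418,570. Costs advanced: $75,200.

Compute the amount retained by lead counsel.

Fee base (net of costs): $418,570 − $75,200 = $343,370
The matter settled after depositions had begun but before trial, so the 32.5% rate applies.
$343,370 × 32.5% = $111,595.25
$111,595.25 exceeds the $89,000 cap, so the fee is capped at $89,000.00.
Referral share: 32% of $89,000.00 = $28,480.00; lead counsel retains $89,000.00 − $28,480.00 = $60,520.00.

$60,520.00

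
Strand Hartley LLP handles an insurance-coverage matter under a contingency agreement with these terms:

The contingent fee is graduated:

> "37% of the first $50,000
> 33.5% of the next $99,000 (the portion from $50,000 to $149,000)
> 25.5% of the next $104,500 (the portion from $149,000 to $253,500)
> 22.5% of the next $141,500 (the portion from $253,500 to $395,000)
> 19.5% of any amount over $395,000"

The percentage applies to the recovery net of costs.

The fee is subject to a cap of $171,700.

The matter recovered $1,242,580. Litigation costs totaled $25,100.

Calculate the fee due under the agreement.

Fee base (net of costs): $1,242,580 − $25,100 = $1,217,480
First $50,000 at 37% = $18,500.00
Next $99,000 at 33.5% = $33,165.00
Next $104,500 at 25.5% = $26,647.50
Next $141,500 at 22.5% = $31,837.50
Remaining $822,480 at 19.5% = $160,383.60
Fee: $18,500.00 + $33,165.00 + $26,647.50 + $31,837.50 + $160,383.60 = $270,533.60
$270,533.60 exceeds the $171,700 cap, so the fee is capped at $171,700.00.

$171,700.00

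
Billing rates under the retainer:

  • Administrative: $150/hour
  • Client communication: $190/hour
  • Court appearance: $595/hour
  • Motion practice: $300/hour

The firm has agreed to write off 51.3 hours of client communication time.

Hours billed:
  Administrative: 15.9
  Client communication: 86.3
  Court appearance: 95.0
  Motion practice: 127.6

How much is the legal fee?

Administrative: 15.9 × $150 = $2,385.00
Client communication: 86.3 × $190 = $16,397.00
Court appearance: 95.0 × $595 = $56,525.00
Motion practice: 127.6 × $300 = $38,280.00
Subtotal: $113,587.00
Write-off: 51.3 × $190 = $9,747.00
Total: $113,587.00 − $9,747.00 = $103,840.00

$103,840.00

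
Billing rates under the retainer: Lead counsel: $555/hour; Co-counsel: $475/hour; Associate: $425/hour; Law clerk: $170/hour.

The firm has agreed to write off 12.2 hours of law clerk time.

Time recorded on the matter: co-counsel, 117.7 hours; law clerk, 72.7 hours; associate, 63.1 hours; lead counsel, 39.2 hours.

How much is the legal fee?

$114,766.00

Lead counsel: 39.2 × $555 = $21,756.00
Co-counsel: 117.7 × $475 = $55,907.50
Associate: 63.1 × $425 = $26,817.50
Law clerk: 72.7 × $170 = $12,359.00
Subtotal: $116,840.00
Write-off: 12.2 × $170 = $2,074.00
Total: $116,840.00 − $2,074.00 = $114,766.00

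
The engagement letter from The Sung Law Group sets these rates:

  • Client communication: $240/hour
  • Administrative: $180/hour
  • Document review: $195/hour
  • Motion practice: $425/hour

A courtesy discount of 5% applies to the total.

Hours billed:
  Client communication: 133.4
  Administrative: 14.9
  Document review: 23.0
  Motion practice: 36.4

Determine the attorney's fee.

$51,920.35

Client communication: 133.4 × $240 = $32,016.00
Administrative: 14.9 × $180 = $2,682.00
Document review: 23.0 × $195 = $4,485.00
Motion practice: 36.4 × $425 = $15,470.00
Subtotal: $54,653.00
Less 5% discount: −$2,732.65
Total: $54,653.00 − $2,732.65 = $51,920.35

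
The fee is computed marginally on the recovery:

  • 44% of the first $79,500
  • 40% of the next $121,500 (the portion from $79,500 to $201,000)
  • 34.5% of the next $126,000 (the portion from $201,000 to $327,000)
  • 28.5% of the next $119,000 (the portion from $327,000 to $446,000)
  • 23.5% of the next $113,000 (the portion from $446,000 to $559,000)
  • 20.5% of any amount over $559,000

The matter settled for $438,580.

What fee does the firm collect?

$158,850.30

First $79,500 at 44% = $34,980.00
Next $121,500 at 40% = $48,600.00
Next $126,000 at 34.5% = $43,470.00
Remaining $111,580 at 28.5% = $31,800.30
Fee: $34,980.00 + $48,600.00 + $43,470.00 + $31,800.30 = $158,850.30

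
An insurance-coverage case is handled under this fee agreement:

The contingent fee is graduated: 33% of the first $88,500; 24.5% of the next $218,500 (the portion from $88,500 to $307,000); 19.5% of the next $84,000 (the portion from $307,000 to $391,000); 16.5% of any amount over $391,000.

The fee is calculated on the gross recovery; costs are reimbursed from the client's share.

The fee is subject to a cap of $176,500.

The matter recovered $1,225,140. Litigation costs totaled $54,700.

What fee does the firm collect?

$176,500.00

Fee base is the gross recovery, $1,225,140; costs are reimbursed separately.
First $88,500 at 33% = $29,205.00
Next $218,500 at 24.5% = $53,532.50
Next $84,000 at 19.5% = $16,380.00
Remaining $834,140 at 16.5% = $137,633.10
Fee: $29,205.00 + $53,532.50 + $16,380.00 + $137,633.10 = $236,750.60
$236,750.60 exceeds the $176,500 cap, so the fee is capped at $176,500.00.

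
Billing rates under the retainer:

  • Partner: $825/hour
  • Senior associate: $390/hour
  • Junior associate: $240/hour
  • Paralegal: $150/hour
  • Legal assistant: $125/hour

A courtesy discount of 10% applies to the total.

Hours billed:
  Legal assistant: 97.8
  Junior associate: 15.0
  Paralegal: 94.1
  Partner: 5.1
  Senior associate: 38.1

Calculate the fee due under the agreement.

$44,105.85

Partner: 5.1 × $825 = $4,207.50
Senior associate: 38.1 × $390 = $14,859.00
Junior associate: 15.0 × $240 = $3,600.00
Paralegal: 94.1 × $150 = $14,115.00
Legal assistant: 97.8 × $125 = $12,225.00
Subtotal: $49,006.50
Less 10% discount: −$4,900.65
Total: $49,006.50 − $4,900.65 = $44,105.85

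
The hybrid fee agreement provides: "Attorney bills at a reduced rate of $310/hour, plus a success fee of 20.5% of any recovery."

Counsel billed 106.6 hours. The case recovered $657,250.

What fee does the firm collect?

Hourly: 106.6 × $310 = $33,046.00
Success fee: 20.5% of $657,250 = $134,736.25
Total: $33,046.00 + $134,736.25 = $167,782.25

$167,782.25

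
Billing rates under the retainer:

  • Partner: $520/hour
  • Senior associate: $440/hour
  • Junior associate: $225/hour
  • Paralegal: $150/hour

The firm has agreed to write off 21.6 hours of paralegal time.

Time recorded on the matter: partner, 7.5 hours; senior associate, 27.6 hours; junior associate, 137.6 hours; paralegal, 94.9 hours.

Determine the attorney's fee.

$57,999.00

Partner: 7.5 × $520 = $3,900.00
Senior associate: 27.6 × $440 = $12,144.00
Junior associate: 137.6 × $225 = $30,960.00
Paralegal: 94.9 × $150 = $14,235.00
Subtotal: $61,239.00
Write-off: 21.6 × $150 = $3,240.00
Total: $61,239.00 − $3,240.00 = $57,999.00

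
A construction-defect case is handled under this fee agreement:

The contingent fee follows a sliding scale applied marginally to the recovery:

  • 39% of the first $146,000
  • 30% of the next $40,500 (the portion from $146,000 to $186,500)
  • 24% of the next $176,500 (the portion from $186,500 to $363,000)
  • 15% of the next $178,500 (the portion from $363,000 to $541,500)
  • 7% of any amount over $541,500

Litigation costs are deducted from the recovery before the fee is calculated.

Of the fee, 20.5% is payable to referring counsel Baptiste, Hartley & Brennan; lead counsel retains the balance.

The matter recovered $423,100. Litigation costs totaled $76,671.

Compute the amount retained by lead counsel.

Fee base (net of costs): $423,100 − $76,671 = $346,429
First $146,000 at 39% = $56,940.00
Next $40,500 at 30% = $12,150.00
Remaining $159,929 at 24% = $38,382.96
Fee: $56,940.00 + $12,150.00 + $38,382.96 = $107,472.96
Referral share: 20.5% of $107,472.96 = $22,031.96; lead counsel retains $107,472.96 − $22,031.96 = $85,441.00.

$85,441.00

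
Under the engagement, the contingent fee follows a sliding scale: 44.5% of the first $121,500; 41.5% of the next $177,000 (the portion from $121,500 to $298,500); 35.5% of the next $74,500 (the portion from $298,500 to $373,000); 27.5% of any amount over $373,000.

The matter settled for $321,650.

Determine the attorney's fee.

$135,740.75

First $121,500 at 44.5% = $54,067.50
Next $177,000 at 41.5% = $73,455.00
Remaining $23,150 at 35.5% = $8,218.25
Fee: $54,067.50 + $73,455.00 + $8,218.25 = $135,740.75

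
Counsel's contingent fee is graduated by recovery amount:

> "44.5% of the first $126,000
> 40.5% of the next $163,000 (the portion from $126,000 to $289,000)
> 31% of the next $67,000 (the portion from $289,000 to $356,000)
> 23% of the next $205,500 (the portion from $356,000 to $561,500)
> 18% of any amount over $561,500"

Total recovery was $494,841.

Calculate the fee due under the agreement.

$174,788.43

First $126,000 at 44.5% = $56,070.00
Next $163,000 at 40.5% = $66,015.00
Next $67,000 at 31% = $20,770.00
Remaining $138,841 at 23% = $31,933.43
Fee: $56,070.00 + $66,015.00 + $20,770.00 + $31,933.43 = $174,788.43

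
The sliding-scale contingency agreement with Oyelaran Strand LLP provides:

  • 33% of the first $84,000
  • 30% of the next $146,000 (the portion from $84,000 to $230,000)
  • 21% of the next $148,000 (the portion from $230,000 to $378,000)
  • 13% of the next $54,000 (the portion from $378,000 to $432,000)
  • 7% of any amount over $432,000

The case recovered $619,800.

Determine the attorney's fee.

$122,766.00

First $84,000 at 33% = $27,720.00
Next $146,000 at 30% = $43,800.00
Next $148,000 at 21% = $31,080.00
Next $54,000 at 13% = $7,020.00
Remaining $187,800 at 7% = $13,146.00
Fee: $27,720.00 + $43,800.00 + $31,080.00 + $7,020.00 + $13,146.00 = $122,766.00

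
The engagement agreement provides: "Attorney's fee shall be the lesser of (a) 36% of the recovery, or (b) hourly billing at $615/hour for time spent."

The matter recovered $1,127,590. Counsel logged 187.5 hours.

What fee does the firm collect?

(a) 36% of $1,127,590 = $405,932.40
(b) 187.5 × $615 = $115,312.50
The lesser is (b): $115,312.50.

$115,312.50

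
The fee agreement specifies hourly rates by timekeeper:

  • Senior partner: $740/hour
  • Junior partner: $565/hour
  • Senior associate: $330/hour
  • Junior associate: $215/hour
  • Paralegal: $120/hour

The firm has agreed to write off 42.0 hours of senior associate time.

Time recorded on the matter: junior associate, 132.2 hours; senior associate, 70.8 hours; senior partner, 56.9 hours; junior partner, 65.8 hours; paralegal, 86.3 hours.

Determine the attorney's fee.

$127,566.00

Senior partner: 56.9 × $740 = $42,106.00
Junior partner: 65.8 × $565 = $37,177.00
Senior associate: 70.8 × $330 = $23,364.00
Junior associate: 132.2 × $215 = $28,423.00
Paralegal: 86.3 × $120 = $10,356.00
Subtotal: $141,426.00
Write-off: 42.0 × $330 = $13,860.00
Total: $141,426.00 − $13,860.00 = $127,566.00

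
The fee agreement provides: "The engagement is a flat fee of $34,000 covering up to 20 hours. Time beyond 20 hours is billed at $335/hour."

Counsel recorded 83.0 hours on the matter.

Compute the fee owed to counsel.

Flat fee: $34,000.00
Excess hours: 83.0 − 20 = 63.0
Overrun: 63.0 × $335 = $21,105.00
Total: $34,000.00 + $21,105.00 = $55,105.00

$55,105.00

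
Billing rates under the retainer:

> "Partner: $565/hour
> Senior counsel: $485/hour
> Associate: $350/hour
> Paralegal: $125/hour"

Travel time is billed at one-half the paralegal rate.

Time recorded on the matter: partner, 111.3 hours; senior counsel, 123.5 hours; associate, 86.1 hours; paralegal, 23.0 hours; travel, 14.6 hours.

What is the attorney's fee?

Partner: 111.3 × $565 = $62,884.50
Senior counsel: 123.5 × $485 = $59,897.50
Associate: 86.1 × $350 = $30,135.00
Paralegal: 23.0 × $125 = $2,875.00
Subtotal: $62,884.50 + $59,897.50 + $30,135.00 + $2,875.00 = $155,792.00
Travel: 14.6 × ($125 ÷ 2) = 14.6 × $62.50 = $912.50
Total: $155,792.00 + $912.50 = $156,704.50

$156,704.50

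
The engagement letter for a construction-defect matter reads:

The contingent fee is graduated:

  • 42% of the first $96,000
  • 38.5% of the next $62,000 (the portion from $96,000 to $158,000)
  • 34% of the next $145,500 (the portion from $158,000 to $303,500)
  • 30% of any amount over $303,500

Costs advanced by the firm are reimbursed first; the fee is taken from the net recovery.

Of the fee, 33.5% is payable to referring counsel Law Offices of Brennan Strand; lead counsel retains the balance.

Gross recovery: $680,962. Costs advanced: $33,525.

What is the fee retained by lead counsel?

$144,199.33

Fee base (net of costs): $680,962 − $33,525 = $647,437
First $96,000 at 42% = $40,320.00
Next $62,000 at 38.5% = $23,870.00
Next $145,500 at 34% = $49,470.00
Remaining $343,937 at 30% = $103,181.10
Fee: $40,320.00 + $23,870.00 + $49,470.00 + $103,181.10 = $216,841.10
Referral share: 33.5% of $216,841.10 = $72,641.77; lead counsel retains $216,841.10 − $72,641.77 = $144,199.33.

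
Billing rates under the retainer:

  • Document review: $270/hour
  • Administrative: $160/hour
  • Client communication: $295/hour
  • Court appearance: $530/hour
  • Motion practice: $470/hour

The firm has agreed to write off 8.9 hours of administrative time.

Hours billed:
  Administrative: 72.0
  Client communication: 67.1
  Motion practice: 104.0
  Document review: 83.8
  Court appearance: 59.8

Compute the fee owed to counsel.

$133,090.50

Document review: 83.8 × $270 = $22,626.00
Administrative: 72.0 × $160 = $11,520.00
Client communication: 67.1 × $295 = $19,794.50
Court appearance: 59.8 × $530 = $31,694.00
Motion practice: 104.0 × $470 = $48,880.00
Subtotal: $134,514.50
Write-off: 8.9 × $160 = $1,424.00
Total: $134,514.50 − $1,424.00 = $133,090.50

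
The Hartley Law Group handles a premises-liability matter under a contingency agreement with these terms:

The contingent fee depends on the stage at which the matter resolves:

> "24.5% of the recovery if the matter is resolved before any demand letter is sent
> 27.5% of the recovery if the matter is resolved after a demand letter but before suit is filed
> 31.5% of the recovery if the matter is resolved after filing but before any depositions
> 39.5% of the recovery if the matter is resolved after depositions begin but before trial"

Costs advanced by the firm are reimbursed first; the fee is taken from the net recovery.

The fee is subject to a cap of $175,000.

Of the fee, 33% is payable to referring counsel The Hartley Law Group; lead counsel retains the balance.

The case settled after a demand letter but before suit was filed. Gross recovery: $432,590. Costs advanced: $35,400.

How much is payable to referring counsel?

$36,044.99

Fee base (net of costs): $432,590 − $35,400 = $397,190
The matter settled after a demand letter but before suit was filed, so the 27.5% rate applies.
$397,190 × 27.5% = $109,227.25
$109,227.25 is under the $175,000 cap.
Referral share: 33% of $109,227.25 = $36,044.99; lead counsel retains $109,227.25 − $36,044.99 = $73,182.26.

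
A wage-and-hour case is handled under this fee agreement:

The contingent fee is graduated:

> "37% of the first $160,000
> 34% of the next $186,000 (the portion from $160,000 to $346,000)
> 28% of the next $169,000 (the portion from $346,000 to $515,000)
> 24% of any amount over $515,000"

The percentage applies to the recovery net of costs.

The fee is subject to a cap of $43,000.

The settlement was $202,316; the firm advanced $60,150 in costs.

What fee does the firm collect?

$43,000.00

Fee base (net of costs): $202,316 − $60,150 = $142,166
First $142,166 at 37% = $52,601.42
$52,601.42 exceeds the $43,000 cap, so the fee is capped at $43,000.00.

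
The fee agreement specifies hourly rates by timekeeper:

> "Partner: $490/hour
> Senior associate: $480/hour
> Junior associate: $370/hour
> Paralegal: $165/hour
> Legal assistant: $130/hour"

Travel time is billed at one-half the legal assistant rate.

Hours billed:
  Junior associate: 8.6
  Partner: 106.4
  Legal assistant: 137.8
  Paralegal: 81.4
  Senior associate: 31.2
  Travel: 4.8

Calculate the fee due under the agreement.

Partner: 106.4 × $490 = $52,136.00
Senior associate: 31.2 × $480 = $14,976.00
Junior associate: 8.6 × $370 = $3,182.00
Paralegal: 81.4 × $165 = $13,431.00
Legal assistant: 137.8 × $130 = $17,914.00
Subtotal: $52,136.00 + $14,976.00 + $3,182.00 + $13,431.00 + $17,914.00 = $101,639.00
Travel: 4.8 × ($130 ÷ 2) = 4.8 × $65.00 = $312.00
Total: $101,639.00 + $312.00 = $101,951.00

$101,951.00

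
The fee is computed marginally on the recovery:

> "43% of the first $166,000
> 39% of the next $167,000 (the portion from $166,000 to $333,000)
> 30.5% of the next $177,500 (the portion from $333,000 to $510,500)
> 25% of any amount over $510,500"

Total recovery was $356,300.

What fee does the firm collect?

First $166,000 at 43% = $71,380.00
Next $167,000 at 39% = $65,130.00
Remaining $23,300 at 30.5% = $7,106.50
Fee: $71,380.00 + $65,130.00 + $7,106.50 = $143,616.50

$143,616.50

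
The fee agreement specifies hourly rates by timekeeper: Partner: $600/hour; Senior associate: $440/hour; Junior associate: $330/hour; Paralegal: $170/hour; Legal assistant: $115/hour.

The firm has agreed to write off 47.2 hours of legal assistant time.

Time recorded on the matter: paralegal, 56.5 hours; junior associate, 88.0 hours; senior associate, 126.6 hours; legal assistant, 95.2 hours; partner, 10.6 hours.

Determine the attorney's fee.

$106,229.00

Partner: 10.6 × $600 = $6,360.00
Senior associate: 126.6 × $440 = $55,704.00
Junior associate: 88.0 × $330 = $29,040.00
Paralegal: 56.5 × $170 = $9,605.00
Legal assistant: 95.2 × $115 = $10,948.00
Subtotal: $111,657.00
Write-off: 47.2 × $115 = $5,428.00
Total: $111,657.00 − $5,428.00 = $106,229.00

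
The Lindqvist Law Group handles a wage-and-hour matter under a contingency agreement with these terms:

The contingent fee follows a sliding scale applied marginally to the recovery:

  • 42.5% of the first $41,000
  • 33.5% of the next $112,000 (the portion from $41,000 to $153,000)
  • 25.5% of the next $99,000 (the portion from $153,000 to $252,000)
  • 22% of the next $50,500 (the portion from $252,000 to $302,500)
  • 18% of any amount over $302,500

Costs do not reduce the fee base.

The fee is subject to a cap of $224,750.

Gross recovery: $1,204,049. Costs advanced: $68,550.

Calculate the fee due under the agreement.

Fee base is the gross recovery, $1,204,049; costs are reimbursed separately.
First $41,000 at 42.5% = $17,425.00
Next $112,000 at 33.5% = $37,520.00
Next $99,000 at 25.5% = $25,245.00
Next $50,500 at 22% = $11,110.00
Remaining $901,549 at 18% = $162,278.82
Fee: $17,425.00 + $37,520.00 + $25,245.00 + $11,110.00 + $162,278.82 = $253,578.82
$253,578.82 exceeds the $224,750 cap, so the fee is capped at $224,750.00.

$224,750.00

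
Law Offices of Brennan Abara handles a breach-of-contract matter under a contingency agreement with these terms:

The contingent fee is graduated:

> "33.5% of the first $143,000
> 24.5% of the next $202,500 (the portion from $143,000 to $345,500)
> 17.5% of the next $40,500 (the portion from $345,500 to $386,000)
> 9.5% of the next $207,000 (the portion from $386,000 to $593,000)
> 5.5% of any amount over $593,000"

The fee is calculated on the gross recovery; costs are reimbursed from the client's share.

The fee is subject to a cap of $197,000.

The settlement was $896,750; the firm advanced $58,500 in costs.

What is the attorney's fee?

$140,976.25

Fee base is the gross recovery, $896,750; costs are reimbursed separately.
First $143,000 at 33.5% = $47,905.00
Next $202,500 at 24.5% = $49,612.50
Next $40,500 at 17.5% = $7,087.50
Next $207,000 at 9.5% = $19,665.00
Remaining $303,750 at 5.5% = $16,706.25
Fee: $47,905.00 + $49,612.50 + $7,087.50 + $19,665.00 + $16,706.25 = $140,976.25
$140,976.25 is under the $197,000 cap.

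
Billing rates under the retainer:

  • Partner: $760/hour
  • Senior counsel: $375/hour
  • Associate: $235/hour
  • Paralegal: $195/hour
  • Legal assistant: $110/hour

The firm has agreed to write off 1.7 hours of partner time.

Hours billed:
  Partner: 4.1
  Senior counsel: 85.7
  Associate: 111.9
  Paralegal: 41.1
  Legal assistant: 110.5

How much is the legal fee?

Partner: 4.1 × $760 = $3,116.00
Senior counsel: 85.7 × $375 = $32,137.50
Associate: 111.9 × $235 = $26,296.50
Paralegal: 41.1 × $195 = $8,014.50
Legal assistant: 110.5 × $110 = $12,155.00
Subtotal: $81,719.50
Write-off: 1.7 × $760 = $1,292.00
Total: $81,719.50 − $1,292.00 = $80,427.50

$80,427.50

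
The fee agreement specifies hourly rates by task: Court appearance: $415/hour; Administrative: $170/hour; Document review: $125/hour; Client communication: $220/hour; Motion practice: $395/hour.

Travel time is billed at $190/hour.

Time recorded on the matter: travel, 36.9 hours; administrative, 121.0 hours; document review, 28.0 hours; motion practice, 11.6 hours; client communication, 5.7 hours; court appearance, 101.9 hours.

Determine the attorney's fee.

$79,205.50

Court appearance: 101.9 × $415 = $42,288.50
Administrative: 121.0 × $170 = $20,570.00
Document review: 28.0 × $125 = $3,500.00
Client communication: 5.7 × $220 = $1,254.00
Motion practice: 11.6 × $395 = $4,582.00
Subtotal: $42,288.50 + $20,570.00 + $3,500.00 + $1,254.00 + $4,582.00 = $72,194.50
Travel: 36.9 × $190 = $7,011.00
Total: $72,194.50 + $7,011.00 = $79,205.50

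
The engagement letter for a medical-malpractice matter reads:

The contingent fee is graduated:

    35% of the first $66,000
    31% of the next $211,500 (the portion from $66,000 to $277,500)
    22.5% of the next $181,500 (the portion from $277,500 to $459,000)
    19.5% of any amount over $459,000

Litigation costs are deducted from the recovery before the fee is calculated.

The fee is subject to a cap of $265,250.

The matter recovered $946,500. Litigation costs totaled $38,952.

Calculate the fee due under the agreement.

Fee base (net of costs): $946,500 − $38,952 = $907,548
First $66,000 at 35% = $23,100.00
Next $211,500 at 31% = $65,565.00
Next $181,500 at 22.5% = $40,837.50
Remaining $448,548 at 19.5% = $87,466.86
Fee: $23,100.00 + $65,565.00 + $40,837.50 + $87,466.86 = $216,969.36
$216,969.36 is under the $265,250 cap.

$216,969.36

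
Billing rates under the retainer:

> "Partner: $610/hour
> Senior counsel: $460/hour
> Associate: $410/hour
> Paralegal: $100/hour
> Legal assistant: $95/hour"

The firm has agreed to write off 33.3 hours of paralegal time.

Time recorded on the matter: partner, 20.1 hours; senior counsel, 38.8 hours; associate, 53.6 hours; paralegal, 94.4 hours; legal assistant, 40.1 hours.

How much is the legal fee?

Partner: 20.1 × $610 = $12,261.00
Senior counsel: 38.8 × $460 = $17,848.00
Associate: 53.6 × $410 = $21,976.00
Paralegal: 94.4 × $100 = $9,440.00
Legal assistant: 40.1 × $95 = $3,809.50
Subtotal: $65,334.50
Write-off: 33.3 × $100 = $3,330.00
Total: $65,334.50 − $3,330.00 = $62,004.50

$62,004.50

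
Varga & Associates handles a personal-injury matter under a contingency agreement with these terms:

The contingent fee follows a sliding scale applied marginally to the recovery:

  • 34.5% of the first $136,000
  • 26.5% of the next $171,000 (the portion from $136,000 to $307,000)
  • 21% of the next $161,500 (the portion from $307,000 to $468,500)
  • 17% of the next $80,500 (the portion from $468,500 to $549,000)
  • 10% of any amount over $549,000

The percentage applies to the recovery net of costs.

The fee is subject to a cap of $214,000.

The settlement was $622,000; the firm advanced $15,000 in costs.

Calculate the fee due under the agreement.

Fee base (net of costs): $622,000 − $15,000 = $607,000
First $136,000 at 34.5% = $46,920.00
Next $171,000 at 26.5% = $45,315.00
Next $161,500 at 21% = $33,915.00
Next $80,500 at 17% = $13,685.00
Remaining $58,000 at 10% = $5,800.00
Fee: $46,920.00 + $45,315.00 + $33,915.00 + $13,685.00 + $5,800.00 = $145,635.00
$145,635.00 is under the $214,000 cap.

$145,635.00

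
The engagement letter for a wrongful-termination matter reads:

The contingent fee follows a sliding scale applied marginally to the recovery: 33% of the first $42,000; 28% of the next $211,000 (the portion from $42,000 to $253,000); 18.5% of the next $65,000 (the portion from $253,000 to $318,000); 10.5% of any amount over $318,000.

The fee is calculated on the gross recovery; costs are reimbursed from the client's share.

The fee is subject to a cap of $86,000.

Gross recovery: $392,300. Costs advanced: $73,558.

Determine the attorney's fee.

$86,000.00

Fee base is the gross recovery, $392,300; costs are reimbursed separately.
First $42,000 at 33% = $13,860.00
Next $211,000 at 28% = $59,080.00
Next $65,000 at 18.5% = $12,025.00
Remaining $74,300 at 10.5% = $7,801.50
Fee: $13,860.00 + $59,080.00 + $12,025.00 + $7,801.50 = $92,766.50
$92,766.50 exceeds the $86,000 cap, so the fee is capped at $86,000.00.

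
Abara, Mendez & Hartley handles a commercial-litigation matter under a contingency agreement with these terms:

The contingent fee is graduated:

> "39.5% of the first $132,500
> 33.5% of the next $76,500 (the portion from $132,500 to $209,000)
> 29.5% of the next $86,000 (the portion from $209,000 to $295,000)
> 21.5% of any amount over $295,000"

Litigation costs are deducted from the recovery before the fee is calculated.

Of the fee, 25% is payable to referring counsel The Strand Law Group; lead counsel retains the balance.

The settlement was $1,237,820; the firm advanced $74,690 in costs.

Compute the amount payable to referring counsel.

Fee base (net of costs): $1,237,820 − $74,690 = $1,163,130
First $132,500 at 39.5% = $52,337.50
Next $76,500 at 33.5% = $25,627.50
Next $86,000 at 29.5% = $25,370.00
Remaining $868,130 at 21.5% = $186,647.95
Fee: $52,337.50 + $25,627.50 + $25,370.00 + $186,647.95 = $289,982.95
Referral share: 25% of $289,982.95 = $72,495.74; lead counsel retains $289,982.95 − $72,495.74 = $217,487.21.

$72,495.74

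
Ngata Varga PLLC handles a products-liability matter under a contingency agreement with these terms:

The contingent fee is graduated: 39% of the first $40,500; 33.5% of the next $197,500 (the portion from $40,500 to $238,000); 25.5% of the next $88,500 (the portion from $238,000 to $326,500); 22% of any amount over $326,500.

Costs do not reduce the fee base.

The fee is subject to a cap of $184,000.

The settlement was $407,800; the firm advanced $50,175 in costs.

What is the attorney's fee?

$122,411.00

Fee base is the gross recovery, $407,800; costs are reimbursed separately.
First $40,500 at 39% = $15,795.00
Next $197,500 at 33.5% = $66,162.50
Next $88,500 at 25.5% = $22,567.50
Remaining $81,300 at 22% = $17,886.00
Fee: $15,795.00 + $66,162.50 + $22,567.50 + $17,886.00 = $122,411.00
$122,411.00 is under the $184,000 cap.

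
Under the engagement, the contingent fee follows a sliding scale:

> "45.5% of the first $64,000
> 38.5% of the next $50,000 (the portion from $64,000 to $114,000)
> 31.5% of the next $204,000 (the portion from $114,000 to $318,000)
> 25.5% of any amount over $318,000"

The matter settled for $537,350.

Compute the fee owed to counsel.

First $64,000 at 45.5% = $29,120.00
Next $50,000 at 38.5% = $19,250.00
Next $204,000 at 31.5% = $64,260.00
Remaining $219,350 at 25.5% = $55,934.25
Fee: $29,120.00 + $19,250.00 + $64,260.00 + $55,934.25 = $168,564.25

$168,564.25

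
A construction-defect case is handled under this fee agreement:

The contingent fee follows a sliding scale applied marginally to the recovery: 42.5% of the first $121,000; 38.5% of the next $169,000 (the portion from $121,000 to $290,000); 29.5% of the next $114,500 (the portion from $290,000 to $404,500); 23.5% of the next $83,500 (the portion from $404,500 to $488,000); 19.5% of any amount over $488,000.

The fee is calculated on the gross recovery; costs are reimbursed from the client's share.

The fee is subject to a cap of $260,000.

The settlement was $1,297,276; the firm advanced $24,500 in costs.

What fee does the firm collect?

$260,000.00

Fee base is the gross recovery, $1,297,276; costs are reimbursed separately.
First $121,000 at 42.5% = $51,425.00
Next $169,000 at 38.5% = $65,065.00
Next $114,500 at 29.5% = $33,777.50
Next $83,500 at 23.5% = $19,622.50
Remaining $809,276 at 19.5% = $157,808.82
Fee: $51,425.00 + $65,065.00 + $33,777.50 + $19,622.50 + $157,808.82 = $327,698.82
$327,698.82 exceeds the $260,000 cap, so the fee is capped at $260,000.00.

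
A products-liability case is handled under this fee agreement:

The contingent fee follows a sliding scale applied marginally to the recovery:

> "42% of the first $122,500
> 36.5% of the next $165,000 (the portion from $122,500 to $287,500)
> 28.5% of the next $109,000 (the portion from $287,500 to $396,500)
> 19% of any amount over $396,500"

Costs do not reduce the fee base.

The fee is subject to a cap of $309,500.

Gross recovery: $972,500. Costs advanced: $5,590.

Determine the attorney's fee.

Fee base is the gross recovery, $972,500; costs are reimbursed separately.
First $122,500 at 42% = $51,450.00
Next $165,000 at 36.5% = $60,225.00
Next $109,000 at 28.5% = $31,065.00
Remaining $576,000 at 19% = $109,440.00
Fee: $51,450.00 + $60,225.00 + $31,065.00 + $109,440.00 = $252,180.00
$252,180.00 is under the $309,500 cap.

$252,180.00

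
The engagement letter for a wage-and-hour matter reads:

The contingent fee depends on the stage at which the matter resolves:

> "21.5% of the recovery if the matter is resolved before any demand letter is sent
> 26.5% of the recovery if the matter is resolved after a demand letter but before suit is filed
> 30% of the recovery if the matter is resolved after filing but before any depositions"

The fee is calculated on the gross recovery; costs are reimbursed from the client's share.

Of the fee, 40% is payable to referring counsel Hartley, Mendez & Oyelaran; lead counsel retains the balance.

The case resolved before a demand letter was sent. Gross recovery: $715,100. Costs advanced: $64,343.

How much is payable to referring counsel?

$61,498.60

Fee base is the gross recovery, $715,100; costs are reimbursed separately.
The matter resolved before a demand letter was sent, so the 21.5% rate applies.
$715,100 × 21.5% = $153,746.50
Referral share: 40% of $153,746.50 = $61,498.60; lead counsel retains $153,746.50 − $61,498.60 = $92,247.90.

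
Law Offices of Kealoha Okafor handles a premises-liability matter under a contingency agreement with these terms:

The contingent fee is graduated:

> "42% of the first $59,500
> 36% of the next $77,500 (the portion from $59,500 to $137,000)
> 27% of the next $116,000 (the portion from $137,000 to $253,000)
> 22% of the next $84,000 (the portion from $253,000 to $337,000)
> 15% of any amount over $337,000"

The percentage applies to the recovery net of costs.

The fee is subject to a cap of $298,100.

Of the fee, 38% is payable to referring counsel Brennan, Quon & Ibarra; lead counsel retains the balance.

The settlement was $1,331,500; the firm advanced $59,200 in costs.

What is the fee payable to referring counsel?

$92,334.30

Fee base (net of costs): $1,331,500 − $59,200 = $1,272,300
First $59,500 at 42% = $24,990.00
Next $77,500 at 36% = $27,900.00
Next $116,000 at 27% = $31,320.00
Next $84,000 at 22% = $18,480.00
Remaining $935,300 at 15% = $140,295.00
Fee: $24,990.00 + $27,900.00 + $31,320.00 + $18,480.00 + $140,295.00 = $242,985.00
$242,985.00 is under the $298,100 cap.
Referral share: 38% of $242,985.00 = $92,334.30; lead counsel retains $242,985.00 − $92,334.30 = $150,650.70.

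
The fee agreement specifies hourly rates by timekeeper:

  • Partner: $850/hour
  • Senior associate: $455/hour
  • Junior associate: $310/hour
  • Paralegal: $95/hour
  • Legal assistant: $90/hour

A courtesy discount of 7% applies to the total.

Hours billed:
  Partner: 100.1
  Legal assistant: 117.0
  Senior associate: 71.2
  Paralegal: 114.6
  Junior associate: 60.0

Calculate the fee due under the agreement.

Partner: 100.1 × $850 = $85,085.00
Senior associate: 71.2 × $455 = $32,396.00
Junior associate: 60.0 × $310 = $18,600.00
Paralegal: 114.6 × $95 = $10,887.00
Legal assistant: 117.0 × $90 = $10,530.00
Subtotal: $157,498.00
Less 7% discount: −$11,024.86
Total: $157,498.00 − $11,024.86 = $146,473.14

$146,473.14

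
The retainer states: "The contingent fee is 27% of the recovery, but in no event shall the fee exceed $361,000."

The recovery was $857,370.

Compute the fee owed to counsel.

$231,489.90

27% of $857,370 = $231,489.90
That is under the $361,000 cap.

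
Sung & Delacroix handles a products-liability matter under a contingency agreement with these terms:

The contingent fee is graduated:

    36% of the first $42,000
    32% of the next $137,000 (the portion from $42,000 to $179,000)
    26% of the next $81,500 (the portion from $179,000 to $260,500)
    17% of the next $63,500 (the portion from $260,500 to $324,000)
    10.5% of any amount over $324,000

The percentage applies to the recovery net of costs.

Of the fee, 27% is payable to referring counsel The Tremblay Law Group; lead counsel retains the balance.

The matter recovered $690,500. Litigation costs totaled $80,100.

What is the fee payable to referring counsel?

$32,674.59

Fee base (net of costs): $690,500 − $80,100 = $610,400
First $42,000 at 36% = $15,120.00
Next $137,000 at 32% = $43,840.00
Next $81,500 at 26% = $21,190.00
Next $63,500 at 17% = $10,795.00
Remaining $286,400 at 10.5% = $30,072.00
Fee: $15,120.00 + $43,840.00 + $21,190.00 + $10,795.00 + $30,072.00 = $121,017.00
Referral share: 27% of $121,017.00 = $32,674.59; lead counsel retains $121,017.00 − $32,674.59 = $88,342.41.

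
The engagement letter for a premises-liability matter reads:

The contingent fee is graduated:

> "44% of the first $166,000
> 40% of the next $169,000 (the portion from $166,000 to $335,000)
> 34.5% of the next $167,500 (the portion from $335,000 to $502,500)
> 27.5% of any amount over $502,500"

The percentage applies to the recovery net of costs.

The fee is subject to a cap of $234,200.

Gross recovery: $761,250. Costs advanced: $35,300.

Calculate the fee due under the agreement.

Fee base (net of costs): $761,250 − $35,300 = $725,950
First $166,000 at 44% = $73,040.00
Next $169,000 at 40% = $67,600.00
Next $167,500 at 34.5% = $57,787.50
Remaining $223,450 at 27.5% = $61,448.75
Fee: $73,040.00 + $67,600.00 + $57,787.50 + $61,448.75 = $259,876.25
$259,876.25 exceeds the $234,200 cap, so the fee is capped at $234,200.00.

$234,200.00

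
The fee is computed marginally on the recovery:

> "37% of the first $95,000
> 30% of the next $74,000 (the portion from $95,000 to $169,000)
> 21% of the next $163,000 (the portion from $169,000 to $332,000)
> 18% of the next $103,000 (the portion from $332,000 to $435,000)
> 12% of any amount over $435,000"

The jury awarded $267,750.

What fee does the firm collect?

First $95,000 at 37% = $35,150.00
Next $74,000 at 30% = $22,200.00
Remaining $98,750 at 21% = $20,737.50
Fee: $35,150.00 + $22,200.00 + $20,737.50 = $78,087.50

$78,087.50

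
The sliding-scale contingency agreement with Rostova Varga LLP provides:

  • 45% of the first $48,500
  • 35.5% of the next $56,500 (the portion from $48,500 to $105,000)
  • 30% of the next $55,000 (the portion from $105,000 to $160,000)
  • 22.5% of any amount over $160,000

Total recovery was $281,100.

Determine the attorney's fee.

First $48,500 at 45% = $21,825.00
Next $56,500 at 35.5% = $20,057.50
Next $55,000 at 30% = $16,500.00
Remaining $121,100 at 22.5% = $27,247.50
Fee: $21,825.00 + $20,057.50 + $16,500.00 + $27,247.50 = $85,630.00

$85,630.00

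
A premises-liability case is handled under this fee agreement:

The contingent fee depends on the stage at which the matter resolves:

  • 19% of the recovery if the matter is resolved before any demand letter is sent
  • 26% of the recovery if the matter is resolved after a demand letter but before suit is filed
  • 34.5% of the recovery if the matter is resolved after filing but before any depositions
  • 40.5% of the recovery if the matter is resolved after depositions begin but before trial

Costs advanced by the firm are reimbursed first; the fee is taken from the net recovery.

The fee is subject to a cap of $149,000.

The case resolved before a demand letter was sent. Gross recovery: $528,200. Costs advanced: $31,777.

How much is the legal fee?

$94,320.37

Fee base (net of costs): $528,200 − $31,777 = $496,423
The matter resolved before a demand letter was sent, so the 19% rate applies.
$496,423 × 19% = $94,320.37
$94,320.37 is under the $149,000 cap.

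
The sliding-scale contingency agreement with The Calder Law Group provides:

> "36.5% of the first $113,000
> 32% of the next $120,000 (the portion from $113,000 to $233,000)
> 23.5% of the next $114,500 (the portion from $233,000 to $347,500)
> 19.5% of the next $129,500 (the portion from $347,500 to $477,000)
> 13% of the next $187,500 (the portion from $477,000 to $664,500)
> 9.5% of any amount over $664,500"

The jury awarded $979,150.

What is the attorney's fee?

First $113,000 at 36.5% = $41,245.00
Next $120,000 at 32% = $38,400.00
Next $114,500 at 23.5% = $26,907.50
Next $129,500 at 19.5% = $25,252.50
Next $187,500 at 13% = $24,375.00
Remaining $314,650 at 9.5% = $29,891.75
Fee: $41,245.00 + $38,400.00 + $26,907.50 + $25,252.50 + $24,375.00 + $29,891.75 = $186,071.75

$186,071.75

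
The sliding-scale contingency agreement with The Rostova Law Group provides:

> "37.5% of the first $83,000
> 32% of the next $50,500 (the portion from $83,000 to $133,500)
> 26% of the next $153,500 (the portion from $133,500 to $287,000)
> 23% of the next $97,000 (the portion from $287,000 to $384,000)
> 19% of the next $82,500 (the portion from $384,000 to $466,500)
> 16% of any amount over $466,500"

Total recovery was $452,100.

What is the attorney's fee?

$122,444.00

First $83,000 at 37.5% = $31,125.00
Next $50,500 at 32% = $16,160.00
Next $153,500 at 26% = $39,910.00
Next $97,000 at 23% = $22,310.00
Remaining $68,100 at 19% = $12,939.00
Fee: $31,125.00 + $16,160.00 + $39,910.00 + $22,310.00 + $12,939.00 = $122,444.00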